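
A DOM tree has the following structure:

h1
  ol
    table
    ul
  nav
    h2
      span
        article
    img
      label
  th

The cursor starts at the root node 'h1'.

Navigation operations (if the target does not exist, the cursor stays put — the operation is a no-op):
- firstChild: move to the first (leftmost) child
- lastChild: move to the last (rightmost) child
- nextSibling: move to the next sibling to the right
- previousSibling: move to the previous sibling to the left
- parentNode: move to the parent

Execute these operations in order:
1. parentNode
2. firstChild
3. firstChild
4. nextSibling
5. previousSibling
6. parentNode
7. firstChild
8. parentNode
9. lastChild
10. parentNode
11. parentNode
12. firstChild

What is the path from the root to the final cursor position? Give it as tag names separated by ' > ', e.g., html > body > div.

Answer: h1 > ol

Derivation:
After 1 (parentNode): h1 (no-op, stayed)
After 2 (firstChild): ol
After 3 (firstChild): table
After 4 (nextSibling): ul
After 5 (previousSibling): table
After 6 (parentNode): ol
After 7 (firstChild): table
After 8 (parentNode): ol
After 9 (lastChild): ul
After 10 (parentNode): ol
After 11 (parentNode): h1
After 12 (firstChild): ol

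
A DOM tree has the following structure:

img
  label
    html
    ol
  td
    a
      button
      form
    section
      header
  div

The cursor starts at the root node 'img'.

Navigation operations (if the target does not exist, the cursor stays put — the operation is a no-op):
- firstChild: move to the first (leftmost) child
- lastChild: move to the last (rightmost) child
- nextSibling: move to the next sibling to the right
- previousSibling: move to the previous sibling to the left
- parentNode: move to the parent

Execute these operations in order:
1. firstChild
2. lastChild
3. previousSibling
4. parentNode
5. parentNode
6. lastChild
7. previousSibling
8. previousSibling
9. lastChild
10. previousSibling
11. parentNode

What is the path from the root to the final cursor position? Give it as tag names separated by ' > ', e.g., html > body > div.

Answer: img > label

Derivation:
After 1 (firstChild): label
After 2 (lastChild): ol
After 3 (previousSibling): html
After 4 (parentNode): label
After 5 (parentNode): img
After 6 (lastChild): div
After 7 (previousSibling): td
After 8 (previousSibling): label
After 9 (lastChild): ol
After 10 (previousSibling): html
After 11 (parentNode): label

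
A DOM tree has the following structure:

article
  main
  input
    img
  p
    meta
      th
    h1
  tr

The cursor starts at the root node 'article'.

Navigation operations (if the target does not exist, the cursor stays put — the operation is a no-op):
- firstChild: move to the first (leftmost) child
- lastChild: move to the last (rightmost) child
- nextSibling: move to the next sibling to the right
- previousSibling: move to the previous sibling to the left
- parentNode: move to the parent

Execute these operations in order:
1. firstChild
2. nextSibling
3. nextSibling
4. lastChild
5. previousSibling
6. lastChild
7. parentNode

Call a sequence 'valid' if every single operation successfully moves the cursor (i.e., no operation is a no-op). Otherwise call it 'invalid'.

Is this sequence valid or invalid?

Answer: valid

Derivation:
After 1 (firstChild): main
After 2 (nextSibling): input
After 3 (nextSibling): p
After 4 (lastChild): h1
After 5 (previousSibling): meta
After 6 (lastChild): th
After 7 (parentNode): meta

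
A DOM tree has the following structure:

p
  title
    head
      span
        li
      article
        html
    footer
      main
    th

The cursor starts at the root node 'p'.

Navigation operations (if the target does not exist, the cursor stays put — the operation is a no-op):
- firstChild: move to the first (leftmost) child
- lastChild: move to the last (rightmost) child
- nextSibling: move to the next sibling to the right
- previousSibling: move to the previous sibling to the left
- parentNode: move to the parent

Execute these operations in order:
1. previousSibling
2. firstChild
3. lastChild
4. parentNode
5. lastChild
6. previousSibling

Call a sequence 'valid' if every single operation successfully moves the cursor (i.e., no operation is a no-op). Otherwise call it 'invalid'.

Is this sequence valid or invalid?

Answer: invalid

Derivation:
After 1 (previousSibling): p (no-op, stayed)
After 2 (firstChild): title
After 3 (lastChild): th
After 4 (parentNode): title
After 5 (lastChild): th
After 6 (previousSibling): footer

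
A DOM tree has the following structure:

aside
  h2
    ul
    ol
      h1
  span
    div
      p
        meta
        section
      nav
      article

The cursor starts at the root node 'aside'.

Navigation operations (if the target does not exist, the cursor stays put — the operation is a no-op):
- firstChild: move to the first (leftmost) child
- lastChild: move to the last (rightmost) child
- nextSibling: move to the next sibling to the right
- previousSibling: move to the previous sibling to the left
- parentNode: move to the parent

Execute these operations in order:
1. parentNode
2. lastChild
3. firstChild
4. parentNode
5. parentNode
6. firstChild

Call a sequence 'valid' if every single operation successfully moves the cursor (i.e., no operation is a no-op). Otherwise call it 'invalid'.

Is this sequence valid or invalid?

Answer: invalid

Derivation:
After 1 (parentNode): aside (no-op, stayed)
After 2 (lastChild): span
After 3 (firstChild): div
After 4 (parentNode): span
After 5 (parentNode): aside
After 6 (firstChild): h2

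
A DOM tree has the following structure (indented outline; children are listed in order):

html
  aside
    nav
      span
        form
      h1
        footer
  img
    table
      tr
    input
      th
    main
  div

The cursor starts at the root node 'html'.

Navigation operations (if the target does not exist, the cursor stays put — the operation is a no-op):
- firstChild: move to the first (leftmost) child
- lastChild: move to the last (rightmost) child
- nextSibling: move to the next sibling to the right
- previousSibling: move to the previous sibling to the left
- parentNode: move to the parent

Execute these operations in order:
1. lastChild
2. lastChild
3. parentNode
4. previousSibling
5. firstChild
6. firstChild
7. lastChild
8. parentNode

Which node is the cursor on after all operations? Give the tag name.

After 1 (lastChild): div
After 2 (lastChild): div (no-op, stayed)
After 3 (parentNode): html
After 4 (previousSibling): html (no-op, stayed)
After 5 (firstChild): aside
After 6 (firstChild): nav
After 7 (lastChild): h1
After 8 (parentNode): nav

Answer: nav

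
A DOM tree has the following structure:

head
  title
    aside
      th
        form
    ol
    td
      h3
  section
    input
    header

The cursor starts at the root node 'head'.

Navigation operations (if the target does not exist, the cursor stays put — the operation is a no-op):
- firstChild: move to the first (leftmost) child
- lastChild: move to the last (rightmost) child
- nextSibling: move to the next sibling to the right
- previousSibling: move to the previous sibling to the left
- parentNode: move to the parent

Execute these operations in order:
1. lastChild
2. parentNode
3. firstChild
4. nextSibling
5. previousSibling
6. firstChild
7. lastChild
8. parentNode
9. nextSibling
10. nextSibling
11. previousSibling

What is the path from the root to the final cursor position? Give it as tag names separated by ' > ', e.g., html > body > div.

Answer: head > title > ol

Derivation:
After 1 (lastChild): section
After 2 (parentNode): head
After 3 (firstChild): title
After 4 (nextSibling): section
After 5 (previousSibling): title
After 6 (firstChild): aside
After 7 (lastChild): th
After 8 (parentNode): aside
After 9 (nextSibling): ol
After 10 (nextSibling): td
After 11 (previousSibling): ol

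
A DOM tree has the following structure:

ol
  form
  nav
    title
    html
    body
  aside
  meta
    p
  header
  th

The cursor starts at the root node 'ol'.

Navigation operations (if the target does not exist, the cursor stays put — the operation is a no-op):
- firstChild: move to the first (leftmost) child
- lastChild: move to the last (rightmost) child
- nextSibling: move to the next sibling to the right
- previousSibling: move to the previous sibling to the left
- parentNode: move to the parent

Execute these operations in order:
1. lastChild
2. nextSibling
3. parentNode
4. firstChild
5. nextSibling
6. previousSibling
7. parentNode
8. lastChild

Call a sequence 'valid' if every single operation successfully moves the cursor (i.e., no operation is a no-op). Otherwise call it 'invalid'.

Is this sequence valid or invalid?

After 1 (lastChild): th
After 2 (nextSibling): th (no-op, stayed)
After 3 (parentNode): ol
After 4 (firstChild): form
After 5 (nextSibling): nav
After 6 (previousSibling): form
After 7 (parentNode): ol
After 8 (lastChild): th

Answer: invalid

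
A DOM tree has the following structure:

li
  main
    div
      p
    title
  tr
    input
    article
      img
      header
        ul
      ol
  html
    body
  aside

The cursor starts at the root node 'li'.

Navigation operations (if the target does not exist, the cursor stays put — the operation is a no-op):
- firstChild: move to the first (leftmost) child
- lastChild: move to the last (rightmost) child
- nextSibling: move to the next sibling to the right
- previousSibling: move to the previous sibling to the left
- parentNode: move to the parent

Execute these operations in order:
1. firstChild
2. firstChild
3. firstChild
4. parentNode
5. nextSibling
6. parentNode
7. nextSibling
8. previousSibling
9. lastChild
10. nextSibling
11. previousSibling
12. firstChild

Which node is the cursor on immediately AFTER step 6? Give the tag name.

After 1 (firstChild): main
After 2 (firstChild): div
After 3 (firstChild): p
After 4 (parentNode): div
After 5 (nextSibling): title
After 6 (parentNode): main

Answer: main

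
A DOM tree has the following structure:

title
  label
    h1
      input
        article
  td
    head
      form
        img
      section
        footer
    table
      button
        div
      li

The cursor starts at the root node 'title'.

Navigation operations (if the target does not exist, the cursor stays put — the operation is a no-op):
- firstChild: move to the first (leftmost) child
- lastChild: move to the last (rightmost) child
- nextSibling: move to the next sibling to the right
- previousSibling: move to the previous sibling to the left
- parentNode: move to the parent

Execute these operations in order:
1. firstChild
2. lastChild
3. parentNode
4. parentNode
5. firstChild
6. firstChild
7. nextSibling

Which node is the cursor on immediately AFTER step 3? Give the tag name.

After 1 (firstChild): label
After 2 (lastChild): h1
After 3 (parentNode): label

Answer: label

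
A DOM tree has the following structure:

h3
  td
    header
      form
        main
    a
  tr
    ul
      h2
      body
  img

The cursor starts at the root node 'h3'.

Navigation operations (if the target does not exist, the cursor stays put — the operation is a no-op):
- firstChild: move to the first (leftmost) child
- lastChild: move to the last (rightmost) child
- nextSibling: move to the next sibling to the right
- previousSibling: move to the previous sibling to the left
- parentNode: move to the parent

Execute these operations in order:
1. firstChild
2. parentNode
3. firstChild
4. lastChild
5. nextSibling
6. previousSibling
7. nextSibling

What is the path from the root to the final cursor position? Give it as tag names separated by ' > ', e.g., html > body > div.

Answer: h3 > td > a

Derivation:
After 1 (firstChild): td
After 2 (parentNode): h3
After 3 (firstChild): td
After 4 (lastChild): a
After 5 (nextSibling): a (no-op, stayed)
After 6 (previousSibling): header
After 7 (nextSibling): a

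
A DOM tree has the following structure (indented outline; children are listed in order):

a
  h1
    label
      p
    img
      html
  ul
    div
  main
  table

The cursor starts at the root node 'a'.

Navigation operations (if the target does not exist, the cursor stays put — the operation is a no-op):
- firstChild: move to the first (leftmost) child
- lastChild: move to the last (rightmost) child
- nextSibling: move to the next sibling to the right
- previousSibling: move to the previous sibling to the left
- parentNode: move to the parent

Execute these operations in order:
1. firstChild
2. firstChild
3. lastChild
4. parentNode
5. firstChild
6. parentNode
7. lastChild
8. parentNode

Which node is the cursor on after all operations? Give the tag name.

After 1 (firstChild): h1
After 2 (firstChild): label
After 3 (lastChild): p
After 4 (parentNode): label
After 5 (firstChild): p
After 6 (parentNode): label
After 7 (lastChild): p
After 8 (parentNode): label

Answer: label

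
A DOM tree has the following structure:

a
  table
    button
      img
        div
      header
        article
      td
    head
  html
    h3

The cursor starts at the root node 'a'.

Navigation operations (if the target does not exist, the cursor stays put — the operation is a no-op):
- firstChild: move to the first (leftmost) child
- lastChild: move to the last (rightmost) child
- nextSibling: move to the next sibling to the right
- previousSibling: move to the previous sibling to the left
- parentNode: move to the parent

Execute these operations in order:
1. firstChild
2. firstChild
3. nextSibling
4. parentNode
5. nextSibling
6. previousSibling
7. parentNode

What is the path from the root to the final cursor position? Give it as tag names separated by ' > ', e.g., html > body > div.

After 1 (firstChild): table
After 2 (firstChild): button
After 3 (nextSibling): head
After 4 (parentNode): table
After 5 (nextSibling): html
After 6 (previousSibling): table
After 7 (parentNode): a

Answer: a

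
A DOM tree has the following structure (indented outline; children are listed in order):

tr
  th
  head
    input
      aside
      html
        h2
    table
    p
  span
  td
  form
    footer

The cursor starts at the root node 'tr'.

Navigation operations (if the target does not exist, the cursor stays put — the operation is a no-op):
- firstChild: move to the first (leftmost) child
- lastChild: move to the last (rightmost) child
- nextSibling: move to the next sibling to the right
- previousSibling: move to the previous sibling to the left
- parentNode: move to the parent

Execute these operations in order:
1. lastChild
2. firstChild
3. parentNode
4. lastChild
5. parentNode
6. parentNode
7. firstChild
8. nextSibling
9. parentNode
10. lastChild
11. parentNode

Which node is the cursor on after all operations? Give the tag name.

Answer: tr

Derivation:
After 1 (lastChild): form
After 2 (firstChild): footer
After 3 (parentNode): form
After 4 (lastChild): footer
After 5 (parentNode): form
After 6 (parentNode): tr
After 7 (firstChild): th
After 8 (nextSibling): head
After 9 (parentNode): tr
After 10 (lastChild): form
After 11 (parentNode): tr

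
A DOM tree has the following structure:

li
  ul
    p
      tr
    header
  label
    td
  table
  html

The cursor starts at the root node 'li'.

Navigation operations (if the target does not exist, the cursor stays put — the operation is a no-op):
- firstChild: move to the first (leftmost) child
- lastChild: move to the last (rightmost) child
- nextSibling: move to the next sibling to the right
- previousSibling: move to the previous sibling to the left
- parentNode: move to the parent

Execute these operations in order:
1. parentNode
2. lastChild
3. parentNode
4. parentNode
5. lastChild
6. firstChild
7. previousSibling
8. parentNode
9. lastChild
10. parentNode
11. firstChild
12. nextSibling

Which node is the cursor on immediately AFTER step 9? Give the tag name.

After 1 (parentNode): li (no-op, stayed)
After 2 (lastChild): html
After 3 (parentNode): li
After 4 (parentNode): li (no-op, stayed)
After 5 (lastChild): html
After 6 (firstChild): html (no-op, stayed)
After 7 (previousSibling): table
After 8 (parentNode): li
After 9 (lastChild): html

Answer: html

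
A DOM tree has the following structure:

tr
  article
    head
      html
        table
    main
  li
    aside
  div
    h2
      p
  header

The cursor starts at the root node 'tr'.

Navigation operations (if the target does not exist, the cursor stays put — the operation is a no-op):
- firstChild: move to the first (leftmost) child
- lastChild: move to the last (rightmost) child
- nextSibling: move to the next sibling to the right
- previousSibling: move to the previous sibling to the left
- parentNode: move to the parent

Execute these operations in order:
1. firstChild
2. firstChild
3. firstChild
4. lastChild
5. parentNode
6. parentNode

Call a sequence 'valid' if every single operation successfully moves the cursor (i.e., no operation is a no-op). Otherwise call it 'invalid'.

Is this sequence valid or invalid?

After 1 (firstChild): article
After 2 (firstChild): head
After 3 (firstChild): html
After 4 (lastChild): table
After 5 (parentNode): html
After 6 (parentNode): head

Answer: valid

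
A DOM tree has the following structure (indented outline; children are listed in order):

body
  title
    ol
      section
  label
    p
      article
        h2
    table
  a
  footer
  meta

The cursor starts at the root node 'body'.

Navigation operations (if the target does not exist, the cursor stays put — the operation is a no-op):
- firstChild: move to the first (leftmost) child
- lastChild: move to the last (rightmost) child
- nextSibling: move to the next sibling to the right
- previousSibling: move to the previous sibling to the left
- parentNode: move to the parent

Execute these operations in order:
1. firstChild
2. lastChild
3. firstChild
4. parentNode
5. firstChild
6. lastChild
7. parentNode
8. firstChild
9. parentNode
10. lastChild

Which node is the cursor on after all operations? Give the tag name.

Answer: section

Derivation:
After 1 (firstChild): title
After 2 (lastChild): ol
After 3 (firstChild): section
After 4 (parentNode): ol
After 5 (firstChild): section
After 6 (lastChild): section (no-op, stayed)
After 7 (parentNode): ol
After 8 (firstChild): section
After 9 (parentNode): ol
After 10 (lastChild): section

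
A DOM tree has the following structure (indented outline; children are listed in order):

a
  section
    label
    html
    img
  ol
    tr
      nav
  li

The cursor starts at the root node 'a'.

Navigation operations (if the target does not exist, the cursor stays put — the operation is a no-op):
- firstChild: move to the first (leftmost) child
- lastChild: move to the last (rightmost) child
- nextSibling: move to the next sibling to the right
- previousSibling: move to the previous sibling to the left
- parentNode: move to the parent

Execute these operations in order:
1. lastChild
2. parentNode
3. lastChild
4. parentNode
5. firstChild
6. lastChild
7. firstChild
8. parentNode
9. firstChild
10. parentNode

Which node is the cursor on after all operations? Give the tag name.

Answer: section

Derivation:
After 1 (lastChild): li
After 2 (parentNode): a
After 3 (lastChild): li
After 4 (parentNode): a
After 5 (firstChild): section
After 6 (lastChild): img
After 7 (firstChild): img (no-op, stayed)
After 8 (parentNode): section
After 9 (firstChild): label
After 10 (parentNode): section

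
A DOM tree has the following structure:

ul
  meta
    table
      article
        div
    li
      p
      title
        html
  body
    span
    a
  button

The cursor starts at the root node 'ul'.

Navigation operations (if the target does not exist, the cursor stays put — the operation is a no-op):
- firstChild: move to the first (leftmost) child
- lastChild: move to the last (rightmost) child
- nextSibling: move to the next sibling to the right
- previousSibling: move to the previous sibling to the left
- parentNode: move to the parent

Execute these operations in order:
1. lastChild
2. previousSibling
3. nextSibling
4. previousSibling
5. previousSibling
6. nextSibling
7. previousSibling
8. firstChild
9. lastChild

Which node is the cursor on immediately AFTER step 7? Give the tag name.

Answer: meta

Derivation:
After 1 (lastChild): button
After 2 (previousSibling): body
After 3 (nextSibling): button
After 4 (previousSibling): body
After 5 (previousSibling): meta
After 6 (nextSibling): body
After 7 (previousSibling): meta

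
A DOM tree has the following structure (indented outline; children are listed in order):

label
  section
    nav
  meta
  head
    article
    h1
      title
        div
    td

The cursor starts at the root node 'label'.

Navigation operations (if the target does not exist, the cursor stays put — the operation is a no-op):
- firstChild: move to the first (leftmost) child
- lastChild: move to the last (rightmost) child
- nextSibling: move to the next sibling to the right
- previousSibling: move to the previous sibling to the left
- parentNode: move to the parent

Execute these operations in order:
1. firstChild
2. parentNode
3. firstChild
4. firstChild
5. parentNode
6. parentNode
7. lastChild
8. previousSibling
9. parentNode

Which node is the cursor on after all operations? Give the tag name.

Answer: label

Derivation:
After 1 (firstChild): section
After 2 (parentNode): label
After 3 (firstChild): section
After 4 (firstChild): nav
After 5 (parentNode): section
After 6 (parentNode): label
After 7 (lastChild): head
After 8 (previousSibling): meta
After 9 (parentNode): label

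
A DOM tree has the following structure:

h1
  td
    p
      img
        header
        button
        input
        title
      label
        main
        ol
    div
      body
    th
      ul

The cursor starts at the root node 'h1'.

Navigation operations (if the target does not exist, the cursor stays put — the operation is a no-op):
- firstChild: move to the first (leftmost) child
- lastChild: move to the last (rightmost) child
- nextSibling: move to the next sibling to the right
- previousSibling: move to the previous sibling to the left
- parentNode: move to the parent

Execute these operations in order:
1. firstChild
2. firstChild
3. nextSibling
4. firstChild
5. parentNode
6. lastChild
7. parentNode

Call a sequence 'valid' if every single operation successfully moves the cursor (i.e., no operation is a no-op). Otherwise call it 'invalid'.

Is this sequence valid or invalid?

After 1 (firstChild): td
After 2 (firstChild): p
After 3 (nextSibling): div
After 4 (firstChild): body
After 5 (parentNode): div
After 6 (lastChild): body
After 7 (parentNode): div

Answer: valid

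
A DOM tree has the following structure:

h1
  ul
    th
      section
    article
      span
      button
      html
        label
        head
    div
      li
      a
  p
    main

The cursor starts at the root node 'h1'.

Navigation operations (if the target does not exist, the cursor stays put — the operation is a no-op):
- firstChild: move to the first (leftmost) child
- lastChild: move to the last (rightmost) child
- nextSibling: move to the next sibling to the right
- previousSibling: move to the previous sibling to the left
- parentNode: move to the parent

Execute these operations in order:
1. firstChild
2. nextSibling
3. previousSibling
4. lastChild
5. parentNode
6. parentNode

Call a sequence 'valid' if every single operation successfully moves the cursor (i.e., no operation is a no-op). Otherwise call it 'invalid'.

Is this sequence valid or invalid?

After 1 (firstChild): ul
After 2 (nextSibling): p
After 3 (previousSibling): ul
After 4 (lastChild): div
After 5 (parentNode): ul
After 6 (parentNode): h1

Answer: valid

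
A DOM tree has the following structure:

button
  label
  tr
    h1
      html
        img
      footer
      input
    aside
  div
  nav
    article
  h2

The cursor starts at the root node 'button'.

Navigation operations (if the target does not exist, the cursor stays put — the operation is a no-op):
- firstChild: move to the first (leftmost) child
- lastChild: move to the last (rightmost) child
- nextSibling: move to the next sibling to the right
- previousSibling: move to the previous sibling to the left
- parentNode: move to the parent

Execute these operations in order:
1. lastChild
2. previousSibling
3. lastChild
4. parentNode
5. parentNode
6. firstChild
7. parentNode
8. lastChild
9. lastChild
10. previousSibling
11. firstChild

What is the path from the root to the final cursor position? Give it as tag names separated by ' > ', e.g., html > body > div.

Answer: button > nav > article

Derivation:
After 1 (lastChild): h2
After 2 (previousSibling): nav
After 3 (lastChild): article
After 4 (parentNode): nav
After 5 (parentNode): button
After 6 (firstChild): label
After 7 (parentNode): button
After 8 (lastChild): h2
After 9 (lastChild): h2 (no-op, stayed)
After 10 (previousSibling): nav
After 11 (firstChild): article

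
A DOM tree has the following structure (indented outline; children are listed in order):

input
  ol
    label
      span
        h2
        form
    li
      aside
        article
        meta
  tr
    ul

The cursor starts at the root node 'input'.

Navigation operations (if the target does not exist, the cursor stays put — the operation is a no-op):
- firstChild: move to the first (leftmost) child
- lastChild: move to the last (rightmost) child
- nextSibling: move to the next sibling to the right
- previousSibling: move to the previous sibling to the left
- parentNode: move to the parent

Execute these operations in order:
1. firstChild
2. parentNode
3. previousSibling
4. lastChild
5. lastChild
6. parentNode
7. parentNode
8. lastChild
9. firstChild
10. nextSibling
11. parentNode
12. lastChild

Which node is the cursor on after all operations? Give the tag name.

Answer: ul

Derivation:
After 1 (firstChild): ol
After 2 (parentNode): input
After 3 (previousSibling): input (no-op, stayed)
After 4 (lastChild): tr
After 5 (lastChild): ul
After 6 (parentNode): tr
After 7 (parentNode): input
After 8 (lastChild): tr
After 9 (firstChild): ul
After 10 (nextSibling): ul (no-op, stayed)
After 11 (parentNode): tr
After 12 (lastChild): ul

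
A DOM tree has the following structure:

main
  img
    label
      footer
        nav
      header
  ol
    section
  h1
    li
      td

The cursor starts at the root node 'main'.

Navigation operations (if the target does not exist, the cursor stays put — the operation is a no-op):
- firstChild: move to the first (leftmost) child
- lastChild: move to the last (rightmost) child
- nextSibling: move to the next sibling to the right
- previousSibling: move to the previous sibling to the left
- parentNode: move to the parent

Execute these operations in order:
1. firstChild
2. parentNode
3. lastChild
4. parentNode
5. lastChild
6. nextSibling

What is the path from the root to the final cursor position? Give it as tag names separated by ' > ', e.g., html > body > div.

Answer: main > h1

Derivation:
After 1 (firstChild): img
After 2 (parentNode): main
After 3 (lastChild): h1
After 4 (parentNode): main
After 5 (lastChild): h1
After 6 (nextSibling): h1 (no-op, stayed)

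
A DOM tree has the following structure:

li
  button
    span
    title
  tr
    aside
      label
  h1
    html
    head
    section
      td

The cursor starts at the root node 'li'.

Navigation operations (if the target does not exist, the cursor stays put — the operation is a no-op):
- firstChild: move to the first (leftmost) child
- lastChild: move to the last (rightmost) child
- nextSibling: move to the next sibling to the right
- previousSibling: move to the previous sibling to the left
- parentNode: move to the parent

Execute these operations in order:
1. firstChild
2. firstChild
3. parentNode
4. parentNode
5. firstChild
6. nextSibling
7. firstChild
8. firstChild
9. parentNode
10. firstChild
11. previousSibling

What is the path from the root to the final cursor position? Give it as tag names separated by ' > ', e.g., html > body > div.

After 1 (firstChild): button
After 2 (firstChild): span
After 3 (parentNode): button
After 4 (parentNode): li
After 5 (firstChild): button
After 6 (nextSibling): tr
After 7 (firstChild): aside
After 8 (firstChild): label
After 9 (parentNode): aside
After 10 (firstChild): label
After 11 (previousSibling): label (no-op, stayed)

Answer: li > tr > aside > label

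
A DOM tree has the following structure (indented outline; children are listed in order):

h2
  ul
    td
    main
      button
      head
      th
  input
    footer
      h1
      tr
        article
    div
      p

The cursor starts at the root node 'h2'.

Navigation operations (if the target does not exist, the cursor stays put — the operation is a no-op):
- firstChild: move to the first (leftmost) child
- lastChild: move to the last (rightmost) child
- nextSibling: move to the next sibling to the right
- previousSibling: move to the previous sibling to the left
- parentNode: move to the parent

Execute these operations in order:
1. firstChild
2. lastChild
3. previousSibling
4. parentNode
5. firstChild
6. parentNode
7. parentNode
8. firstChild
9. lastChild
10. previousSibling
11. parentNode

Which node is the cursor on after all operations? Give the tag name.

After 1 (firstChild): ul
After 2 (lastChild): main
After 3 (previousSibling): td
After 4 (parentNode): ul
After 5 (firstChild): td
After 6 (parentNode): ul
After 7 (parentNode): h2
After 8 (firstChild): ul
After 9 (lastChild): main
After 10 (previousSibling): td
After 11 (parentNode): ul

Answer: ul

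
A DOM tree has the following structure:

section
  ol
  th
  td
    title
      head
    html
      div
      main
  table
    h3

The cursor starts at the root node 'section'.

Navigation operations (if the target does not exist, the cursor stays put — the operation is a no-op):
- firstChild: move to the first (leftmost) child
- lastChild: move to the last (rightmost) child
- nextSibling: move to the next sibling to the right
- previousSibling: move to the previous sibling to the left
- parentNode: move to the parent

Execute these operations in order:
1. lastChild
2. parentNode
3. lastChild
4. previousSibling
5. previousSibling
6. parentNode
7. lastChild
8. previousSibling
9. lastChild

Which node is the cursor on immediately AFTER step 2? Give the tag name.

After 1 (lastChild): table
After 2 (parentNode): section

Answer: section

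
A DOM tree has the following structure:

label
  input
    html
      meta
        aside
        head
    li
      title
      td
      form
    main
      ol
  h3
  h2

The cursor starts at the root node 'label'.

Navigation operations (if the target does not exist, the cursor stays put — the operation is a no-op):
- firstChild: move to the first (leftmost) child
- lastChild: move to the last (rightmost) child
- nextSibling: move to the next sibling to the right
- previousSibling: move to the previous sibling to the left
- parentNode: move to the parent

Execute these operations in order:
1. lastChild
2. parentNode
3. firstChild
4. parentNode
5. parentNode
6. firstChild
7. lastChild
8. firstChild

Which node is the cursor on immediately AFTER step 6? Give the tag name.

After 1 (lastChild): h2
After 2 (parentNode): label
After 3 (firstChild): input
After 4 (parentNode): label
After 5 (parentNode): label (no-op, stayed)
After 6 (firstChild): input

Answer: input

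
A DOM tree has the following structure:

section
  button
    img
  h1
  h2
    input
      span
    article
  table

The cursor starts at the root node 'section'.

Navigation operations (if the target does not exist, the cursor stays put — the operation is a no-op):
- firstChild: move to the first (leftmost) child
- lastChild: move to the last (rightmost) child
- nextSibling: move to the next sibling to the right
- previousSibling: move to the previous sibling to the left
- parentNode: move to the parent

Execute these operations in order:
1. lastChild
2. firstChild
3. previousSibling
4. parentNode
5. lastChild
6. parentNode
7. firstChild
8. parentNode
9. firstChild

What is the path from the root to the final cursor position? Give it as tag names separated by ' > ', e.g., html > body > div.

After 1 (lastChild): table
After 2 (firstChild): table (no-op, stayed)
After 3 (previousSibling): h2
After 4 (parentNode): section
After 5 (lastChild): table
After 6 (parentNode): section
After 7 (firstChild): button
After 8 (parentNode): section
After 9 (firstChild): button

Answer: section > button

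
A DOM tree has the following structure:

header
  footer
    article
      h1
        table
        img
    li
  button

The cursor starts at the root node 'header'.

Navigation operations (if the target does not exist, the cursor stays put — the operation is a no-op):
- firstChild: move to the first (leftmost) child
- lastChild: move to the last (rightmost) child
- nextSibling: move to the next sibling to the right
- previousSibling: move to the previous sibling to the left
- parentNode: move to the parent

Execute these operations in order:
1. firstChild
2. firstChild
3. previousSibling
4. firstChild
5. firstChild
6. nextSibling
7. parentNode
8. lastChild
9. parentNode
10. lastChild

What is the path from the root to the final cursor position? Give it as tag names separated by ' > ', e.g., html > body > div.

Answer: header > footer > article > h1 > img

Derivation:
After 1 (firstChild): footer
After 2 (firstChild): article
After 3 (previousSibling): article (no-op, stayed)
After 4 (firstChild): h1
After 5 (firstChild): table
After 6 (nextSibling): img
After 7 (parentNode): h1
After 8 (lastChild): img
After 9 (parentNode): h1
After 10 (lastChild): img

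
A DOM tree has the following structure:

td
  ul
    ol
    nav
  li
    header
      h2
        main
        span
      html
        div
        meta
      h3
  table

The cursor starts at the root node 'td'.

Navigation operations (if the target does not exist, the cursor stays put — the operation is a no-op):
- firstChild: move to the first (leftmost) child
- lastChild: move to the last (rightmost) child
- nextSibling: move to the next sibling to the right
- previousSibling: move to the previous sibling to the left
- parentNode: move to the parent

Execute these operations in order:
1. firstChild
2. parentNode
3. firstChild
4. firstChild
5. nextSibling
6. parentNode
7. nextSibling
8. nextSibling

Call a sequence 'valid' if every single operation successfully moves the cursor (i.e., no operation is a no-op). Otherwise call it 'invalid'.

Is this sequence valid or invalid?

Answer: valid

Derivation:
After 1 (firstChild): ul
After 2 (parentNode): td
After 3 (firstChild): ul
After 4 (firstChild): ol
After 5 (nextSibling): nav
After 6 (parentNode): ul
After 7 (nextSibling): li
After 8 (nextSibling): table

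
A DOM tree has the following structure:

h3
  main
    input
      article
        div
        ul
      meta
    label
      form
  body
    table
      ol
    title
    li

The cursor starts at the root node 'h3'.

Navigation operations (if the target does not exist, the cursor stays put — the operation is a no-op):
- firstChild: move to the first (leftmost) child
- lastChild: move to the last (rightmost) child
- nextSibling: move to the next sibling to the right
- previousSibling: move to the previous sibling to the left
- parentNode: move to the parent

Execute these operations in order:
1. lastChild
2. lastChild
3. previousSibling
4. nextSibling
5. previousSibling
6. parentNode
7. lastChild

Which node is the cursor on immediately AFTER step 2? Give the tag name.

Answer: li

Derivation:
After 1 (lastChild): body
After 2 (lastChild): li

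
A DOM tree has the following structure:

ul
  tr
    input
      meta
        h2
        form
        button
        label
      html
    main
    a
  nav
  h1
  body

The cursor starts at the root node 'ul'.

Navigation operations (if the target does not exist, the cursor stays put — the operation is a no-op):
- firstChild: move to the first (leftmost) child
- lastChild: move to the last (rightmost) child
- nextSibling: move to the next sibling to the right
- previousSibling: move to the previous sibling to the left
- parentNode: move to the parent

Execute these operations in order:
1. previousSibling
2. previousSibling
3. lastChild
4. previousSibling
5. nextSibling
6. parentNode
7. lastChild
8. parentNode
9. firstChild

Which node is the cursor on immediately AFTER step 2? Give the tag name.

Answer: ul

Derivation:
After 1 (previousSibling): ul (no-op, stayed)
After 2 (previousSibling): ul (no-op, stayed)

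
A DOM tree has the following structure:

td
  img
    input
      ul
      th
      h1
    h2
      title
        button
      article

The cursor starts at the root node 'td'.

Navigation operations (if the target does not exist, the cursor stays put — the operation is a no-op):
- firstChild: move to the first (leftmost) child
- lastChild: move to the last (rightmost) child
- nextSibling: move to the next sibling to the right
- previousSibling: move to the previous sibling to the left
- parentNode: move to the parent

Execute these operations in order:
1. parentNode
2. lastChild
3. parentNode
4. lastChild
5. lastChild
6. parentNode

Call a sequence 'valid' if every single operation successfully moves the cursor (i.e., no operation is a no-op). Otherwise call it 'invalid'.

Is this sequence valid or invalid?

After 1 (parentNode): td (no-op, stayed)
After 2 (lastChild): img
After 3 (parentNode): td
After 4 (lastChild): img
After 5 (lastChild): h2
After 6 (parentNode): img

Answer: invalid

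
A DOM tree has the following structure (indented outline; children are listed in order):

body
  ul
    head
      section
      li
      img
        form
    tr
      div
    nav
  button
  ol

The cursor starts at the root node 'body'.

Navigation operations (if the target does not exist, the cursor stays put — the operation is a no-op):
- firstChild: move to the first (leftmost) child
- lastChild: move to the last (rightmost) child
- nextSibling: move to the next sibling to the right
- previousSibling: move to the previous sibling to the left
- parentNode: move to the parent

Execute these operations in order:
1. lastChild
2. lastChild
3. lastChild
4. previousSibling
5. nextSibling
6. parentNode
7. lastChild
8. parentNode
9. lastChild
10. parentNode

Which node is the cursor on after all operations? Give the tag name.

Answer: body

Derivation:
After 1 (lastChild): ol
After 2 (lastChild): ol (no-op, stayed)
After 3 (lastChild): ol (no-op, stayed)
After 4 (previousSibling): button
After 5 (nextSibling): ol
After 6 (parentNode): body
After 7 (lastChild): ol
After 8 (parentNode): body
After 9 (lastChild): ol
After 10 (parentNode): body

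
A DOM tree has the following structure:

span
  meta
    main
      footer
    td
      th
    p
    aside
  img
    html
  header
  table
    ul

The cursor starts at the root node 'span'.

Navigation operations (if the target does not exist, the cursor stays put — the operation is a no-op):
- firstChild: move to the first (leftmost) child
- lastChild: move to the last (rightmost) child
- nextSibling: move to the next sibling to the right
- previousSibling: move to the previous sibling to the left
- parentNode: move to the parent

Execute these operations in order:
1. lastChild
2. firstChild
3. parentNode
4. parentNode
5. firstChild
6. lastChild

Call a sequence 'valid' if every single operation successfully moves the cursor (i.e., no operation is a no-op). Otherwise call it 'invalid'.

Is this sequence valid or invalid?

Answer: valid

Derivation:
After 1 (lastChild): table
After 2 (firstChild): ul
After 3 (parentNode): table
After 4 (parentNode): span
After 5 (firstChild): meta
After 6 (lastChild): aside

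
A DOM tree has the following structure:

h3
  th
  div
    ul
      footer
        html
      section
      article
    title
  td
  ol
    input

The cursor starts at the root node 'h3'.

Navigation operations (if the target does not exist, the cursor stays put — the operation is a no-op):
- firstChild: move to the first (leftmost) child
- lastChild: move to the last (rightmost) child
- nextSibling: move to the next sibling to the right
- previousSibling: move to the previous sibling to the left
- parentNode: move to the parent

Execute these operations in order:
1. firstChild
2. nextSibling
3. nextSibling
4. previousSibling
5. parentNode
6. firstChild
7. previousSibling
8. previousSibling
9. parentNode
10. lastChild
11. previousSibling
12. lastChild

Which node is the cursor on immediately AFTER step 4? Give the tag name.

After 1 (firstChild): th
After 2 (nextSibling): div
After 3 (nextSibling): td
After 4 (previousSibling): div

Answer: div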